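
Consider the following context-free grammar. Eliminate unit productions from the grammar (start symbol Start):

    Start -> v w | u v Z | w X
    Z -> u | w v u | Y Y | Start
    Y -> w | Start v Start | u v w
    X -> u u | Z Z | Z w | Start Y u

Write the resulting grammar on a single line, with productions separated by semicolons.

Start -> v w | u v Z | w X; Z -> u | w v u | Y Y | v w | u v Z | w X; Y -> w | Start v Start | u v w; X -> u u | Z Z | Z w | Start Y u

Unit pairs: Z ⇒* {Start}.
For every A with A ⇒* B via unit rules, add B's non-unit alternatives to A; then delete every rule of the form X → Y.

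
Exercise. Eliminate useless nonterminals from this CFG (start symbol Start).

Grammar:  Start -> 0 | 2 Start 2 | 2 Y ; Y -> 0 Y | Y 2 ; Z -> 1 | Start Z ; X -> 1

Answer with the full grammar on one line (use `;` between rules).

Generating nonterminals: {Start, X, Z}.
Reachable from Start after that: {Start}.
Removed useless symbols: {X, Y, Z} and every production mentioning them.

Start -> 0 | 2 Start 2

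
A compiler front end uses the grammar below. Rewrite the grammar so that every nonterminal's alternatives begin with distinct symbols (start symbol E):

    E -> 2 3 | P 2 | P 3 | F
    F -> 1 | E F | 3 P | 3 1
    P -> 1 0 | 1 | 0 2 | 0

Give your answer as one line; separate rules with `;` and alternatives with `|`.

E has alternatives sharing prefix 'P': factor to E → P E' with E' → 2 | 3.
F has alternatives sharing prefix '3': factor to F → 3 F' with F' → P | 1.
P has alternatives sharing prefix '1': factor to P → 1 P' with P' → 0 | ε.
P has alternatives sharing prefix '0': factor to P → 0 P'' with P'' → 2 | ε.

E -> 2 3 | F | P E'; F -> 1 | E F | 3 F'; P -> 1 P' | 0 P''; E' -> 2 | 3; F' -> P | 1; P' -> 0 | ε; P'' -> 2 | ε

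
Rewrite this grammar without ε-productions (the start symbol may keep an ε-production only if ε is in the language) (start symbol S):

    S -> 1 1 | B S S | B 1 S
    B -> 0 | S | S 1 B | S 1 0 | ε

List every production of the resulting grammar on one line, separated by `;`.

The nullable symbols are {B}.
ε ∉ L(G), so no ε-production is kept.
For each production, add variants omitting each subset of nullable occurrences: S → B S S gives B S S | S S. S → B 1 S gives B 1 S | 1 S. B → S 1 B gives S 1 B | S 1.

S -> 1 1 | B S S | S S | B 1 S | 1 S; B -> 0 | S | S 1 B | S 1 | S 1 0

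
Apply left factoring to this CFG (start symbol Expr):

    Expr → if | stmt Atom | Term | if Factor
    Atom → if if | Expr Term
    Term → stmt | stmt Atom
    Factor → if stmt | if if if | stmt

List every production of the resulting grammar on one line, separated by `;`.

Expr has alternatives sharing prefix 'if': factor to Expr → if Expr1 with Expr1 → ε | Factor.
Term has alternatives sharing prefix 'stmt': factor to Term → stmt Term1 with Term1 → ε | Atom.
Factor has alternatives sharing prefix 'if': factor to Factor → if Factor1 with Factor1 → stmt | if if.

Expr → stmt Atom | Term | if Expr1; Atom → if if | Expr Term; Term → stmt Term1; Factor → stmt | if Factor1; Expr1 → ε | Factor; Term1 → ε | Atom; Factor1 → stmt | if if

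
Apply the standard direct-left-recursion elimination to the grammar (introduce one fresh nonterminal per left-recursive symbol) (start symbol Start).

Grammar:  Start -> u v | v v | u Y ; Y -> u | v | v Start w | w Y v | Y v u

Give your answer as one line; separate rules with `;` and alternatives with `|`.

Y is directly left-recursive.
For Y: α = {v u}, β = {u, v, v Start w, w Y v}. Rewrite as Y → β Y1 and Y1 → α Y1 | ε.

Start -> u v | v v | u Y; Y -> u Y1 | v Y1 | v Start w Y1 | w Y v Y1; Y1 -> v u Y1 | eps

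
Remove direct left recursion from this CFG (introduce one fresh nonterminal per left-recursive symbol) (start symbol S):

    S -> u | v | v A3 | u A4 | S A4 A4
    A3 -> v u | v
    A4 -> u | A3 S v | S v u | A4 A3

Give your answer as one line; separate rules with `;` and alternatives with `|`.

S -> u S' | v S' | v A3 S' | u A4 S'; A3 -> v u | v; A4 -> u A4' | A3 S v A4' | S v u A4'; S' -> A4 A4 S' | ε; A4' -> A3 A4' | ε

Left recursion appears on S, A4.
For S: α = {A4 A4}, β = {u, v, v A3, u A4}. Rewrite as S → β S' and S' → α S' | ε.
For A4: α = {A3}, β = {u, A3 S v, S v u}. Rewrite as A4 → β A4' and A4' → α A4' | ε.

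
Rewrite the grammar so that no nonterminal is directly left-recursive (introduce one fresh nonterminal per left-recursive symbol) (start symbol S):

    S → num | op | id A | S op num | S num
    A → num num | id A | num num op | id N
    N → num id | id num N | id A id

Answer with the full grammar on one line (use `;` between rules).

S is directly left-recursive.
For S: α = {op num, num}, β = {num, op, id A}. Rewrite as S → β S' and S' → α S' | ε.

S → num S' | op S' | id A S'; A → num num | id A | num num op | id N; N → num id | id num N | id A id; S' → op num S' | num S' | eps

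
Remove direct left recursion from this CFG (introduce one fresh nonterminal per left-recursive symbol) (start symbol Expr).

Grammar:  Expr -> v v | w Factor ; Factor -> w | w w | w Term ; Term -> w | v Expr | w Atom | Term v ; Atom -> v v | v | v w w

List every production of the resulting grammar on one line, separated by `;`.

Expr -> v v | w Factor; Factor -> w | w w | w Term; Term -> w Term1 | v Expr Term1 | w Atom Term1; Atom -> v v | v | v w w; Term1 -> v Term1 | ε

Directly left-recursive nonterminal: Term.
For Term: α = {v}, β = {w, v Expr, w Atom}. Rewrite as Term → β Term1 and Term1 → α Term1 | ε.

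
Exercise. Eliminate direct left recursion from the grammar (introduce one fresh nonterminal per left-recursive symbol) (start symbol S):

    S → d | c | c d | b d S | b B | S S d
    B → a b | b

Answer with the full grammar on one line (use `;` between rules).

Directly left-recursive nonterminal: S.
For S: α = {S d}, β = {d, c, c d, b d S, b B}. Rewrite as S → β S' and S' → α S' | ε.

S → d S' | c S' | c d S' | b d S S' | b B S'; B → a b | b; S' → S d S' | ε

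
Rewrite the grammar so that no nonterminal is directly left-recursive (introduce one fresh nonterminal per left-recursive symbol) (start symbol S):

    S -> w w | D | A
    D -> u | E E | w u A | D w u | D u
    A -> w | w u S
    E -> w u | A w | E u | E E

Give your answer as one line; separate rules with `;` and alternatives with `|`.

D, E are directly left-recursive.
For D: α = {w u, u}, β = {u, E E, w u A}. Rewrite as D → β D' and D' → α D' | ε.
For E: α = {u, E}, β = {w u, A w}. Rewrite as E → β E' and E' → α E' | ε.

S -> w w | D | A; D -> u D' | E E D' | w u A D'; A -> w | w u S; E -> w u E' | A w E'; D' -> w u D' | u D' | epsilon; E' -> u E' | E E' | epsilon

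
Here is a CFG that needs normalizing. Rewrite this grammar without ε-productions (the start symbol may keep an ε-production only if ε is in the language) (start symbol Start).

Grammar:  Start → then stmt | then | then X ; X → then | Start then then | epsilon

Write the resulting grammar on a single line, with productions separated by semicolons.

The nullable symbols are {X}.
ε ∉ L(G), so no ε-production is kept.

Start → then stmt | then | then X; X → then | Start then then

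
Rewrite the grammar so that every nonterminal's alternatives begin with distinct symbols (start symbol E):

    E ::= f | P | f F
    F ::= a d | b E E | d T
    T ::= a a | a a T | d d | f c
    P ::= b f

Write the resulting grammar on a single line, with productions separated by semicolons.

E has alternatives sharing prefix 'f': factor to E → f E' with E' → ε | F.
T has alternatives sharing prefix 'a a': factor to T → a a T' with T' → ε | T.

E ::= P | f E'; F ::= a d | b E E | d T; T ::= d d | f c | a a T'; P ::= b f; E' ::= ε | F; T' ::= ε | T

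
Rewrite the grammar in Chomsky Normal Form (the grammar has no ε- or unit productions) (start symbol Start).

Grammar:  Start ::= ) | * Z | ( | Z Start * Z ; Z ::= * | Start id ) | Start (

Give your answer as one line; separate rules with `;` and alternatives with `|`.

Start ::= ) | X1 Z | ( | Z Y1; Z ::= * | Start Y3 | Start X4; X1 ::= *; X2 ::= id; X3 ::= ); X4 ::= (; Y1 ::= Start Y2; Y2 ::= X1 Z; Y3 ::= X2 X3

Introduce a nonterminal for each terminal appearing in a rule of length ≥ 2: X1 → *, X2 → id, X3 → ), X4 → (.
Binarize each right-hand side of length ≥ 3 by chaining fresh nonterminals (Y1, Y2, …): affected rules were Start → Z Start X1 Z; Z → Start X2 X3.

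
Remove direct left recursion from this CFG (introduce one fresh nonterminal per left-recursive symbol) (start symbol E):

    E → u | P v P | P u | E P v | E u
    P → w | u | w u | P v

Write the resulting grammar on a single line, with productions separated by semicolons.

E, P are directly left-recursive.
For E: α = {P v, u}, β = {u, P v P, P u}. Rewrite as E → β E' and E' → α E' | ε.
For P: α = {v}, β = {w, u, w u}. Rewrite as P → β P' and P' → α P' | ε.

E → u E' | P v P E' | P u E'; P → w P' | u P' | w u P'; E' → P v E' | u E' | ε; P' → v P' | ε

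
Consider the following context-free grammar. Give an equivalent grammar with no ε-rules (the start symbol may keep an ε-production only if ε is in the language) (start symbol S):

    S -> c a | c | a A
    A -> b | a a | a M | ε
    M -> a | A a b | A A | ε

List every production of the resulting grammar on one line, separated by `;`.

Nullable nonterminals: {A, M}.
ε ∉ L(G), so no ε-production is kept.
Add the nullable-subset variants: S → a A gives a A | a. A → a M gives a M | a. M → A a b gives A a b | a b. M → A A gives A A | A.

S -> c a | c | a A | a; A -> b | a a | a M | a; M -> a | A a b | a b | A A | A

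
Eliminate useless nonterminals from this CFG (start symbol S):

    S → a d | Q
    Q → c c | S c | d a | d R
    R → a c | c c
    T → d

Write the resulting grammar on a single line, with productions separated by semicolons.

S → a d | Q; Q → c c | S c | d a | d R; R → a c | c c

Generating nonterminals: {Q, R, S, T}.
Reachable from S after that: {Q, R, S}.
Removed useless symbols: {T} and every production mentioning them.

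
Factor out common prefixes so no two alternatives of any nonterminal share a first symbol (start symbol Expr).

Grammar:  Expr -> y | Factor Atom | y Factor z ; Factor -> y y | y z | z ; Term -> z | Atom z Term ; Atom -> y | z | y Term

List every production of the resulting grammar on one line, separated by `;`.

Expr has alternatives sharing prefix 'y': factor to Expr → y Expr1 with Expr1 → ε | Factor z.
Factor has alternatives sharing prefix 'y': factor to Factor → y Factor1 with Factor1 → y | z.
Atom has alternatives sharing prefix 'y': factor to Atom → y Atom1 with Atom1 → ε | Term.

Expr -> Factor Atom | y Expr1; Factor -> z | y Factor1; Term -> z | Atom z Term; Atom -> z | y Atom1; Expr1 -> ε | Factor z; Factor1 -> y | z; Atom1 -> ε | Term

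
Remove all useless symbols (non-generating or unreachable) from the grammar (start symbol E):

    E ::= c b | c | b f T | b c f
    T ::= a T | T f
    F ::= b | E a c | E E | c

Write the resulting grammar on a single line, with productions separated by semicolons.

Generating nonterminals: {E, F}.
Reachable from E after that: {E}.
Removed useless symbols: {F, T} and every production mentioning them.

E ::= c b | c | b c f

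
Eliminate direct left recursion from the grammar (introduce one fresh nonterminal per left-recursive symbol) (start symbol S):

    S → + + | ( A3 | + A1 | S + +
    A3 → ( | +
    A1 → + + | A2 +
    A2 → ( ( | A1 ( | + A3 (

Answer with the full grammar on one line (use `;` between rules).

Directly left-recursive nonterminal: S.
For S: α = {+ +}, β = {+ +, ( A3, + A1}. Rewrite as S → β S' and S' → α S' | ε.

S → + + S' | ( A3 S' | + A1 S'; A3 → ( | +; A1 → + + | A2 +; A2 → ( ( | A1 ( | + A3 (; S' → + + S' | ε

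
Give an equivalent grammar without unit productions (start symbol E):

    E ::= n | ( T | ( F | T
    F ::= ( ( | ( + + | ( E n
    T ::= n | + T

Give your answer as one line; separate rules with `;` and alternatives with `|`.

Unit pairs: E ⇒* {T}.
For every A with A ⇒* B via unit rules, add B's non-unit alternatives to A; then delete every rule of the form X → Y.

E ::= n | ( T | ( F | + T; F ::= ( ( | ( + + | ( E n; T ::= n | + T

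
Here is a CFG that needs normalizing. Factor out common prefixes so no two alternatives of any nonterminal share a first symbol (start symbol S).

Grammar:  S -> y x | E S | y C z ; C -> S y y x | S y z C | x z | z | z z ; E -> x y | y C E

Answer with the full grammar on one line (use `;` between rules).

S has alternatives sharing prefix 'y': factor to S → y S' with S' → x | C z.
C has alternatives sharing prefix 'S y': factor to C → S y C' with C' → y x | z C.
C has alternatives sharing prefix 'z': factor to C → z C'' with C'' → ε | z.

S -> E S | y S'; C -> x z | S y C' | z C''; E -> x y | y C E; S' -> x | C z; C' -> y x | z C; C'' -> ε | z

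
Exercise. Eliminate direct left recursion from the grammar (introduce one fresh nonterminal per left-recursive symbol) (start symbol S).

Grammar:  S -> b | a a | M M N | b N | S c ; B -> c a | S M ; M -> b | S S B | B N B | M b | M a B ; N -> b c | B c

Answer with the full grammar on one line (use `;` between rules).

S, M are directly left-recursive.
For S: α = {c}, β = {b, a a, M M N, b N}. Rewrite as S → β S' and S' → α S' | ε.
For M: α = {b, a B}, β = {b, S S B, B N B}. Rewrite as M → β M' and M' → α M' | ε.

S -> b S' | a a S' | M M N S' | b N S'; B -> c a | S M; M -> b M' | S S B M' | B N B M'; N -> b c | B c; S' -> c S' | epsilon; M' -> b M' | a B M' | epsilon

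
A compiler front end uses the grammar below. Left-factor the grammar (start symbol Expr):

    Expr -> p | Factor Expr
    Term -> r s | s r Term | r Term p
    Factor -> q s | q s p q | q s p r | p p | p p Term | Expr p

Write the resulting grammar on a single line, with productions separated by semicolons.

Term has alternatives sharing prefix 'r': factor to Term → r Term1 with Term1 → s | Term p.
Factor has alternatives sharing prefix 'q s': factor to Factor → q s Factor1 with Factor1 → ε | p q | p r.
Factor has alternatives sharing prefix 'p p': factor to Factor → p p Factor2 with Factor2 → ε | Term.
Factor1 has alternatives sharing prefix 'p': factor to Factor1 → p Factor11 with Factor11 → q | r.

Expr -> p | Factor Expr; Term -> s r Term | r Term1; Factor -> Expr p | q s Factor1 | p p Factor2; Term1 -> s | Term p; Factor1 -> epsilon | p Factor11; Factor2 -> epsilon | Term; Factor11 -> q | r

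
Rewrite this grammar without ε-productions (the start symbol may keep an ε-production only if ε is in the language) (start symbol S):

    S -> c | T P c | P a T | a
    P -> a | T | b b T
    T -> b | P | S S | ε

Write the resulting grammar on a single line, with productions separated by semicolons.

Nullable nonterminals: {P, T}.
ε ∉ L(G), so no ε-production is kept.
For each production, add variants omitting each subset of nullable occurrences: S → T P c gives T P c | T c | P c. S → P a T gives P a T | P a | a T | a. P → b b T gives b b T | b b.

S -> c | T P c | T c | P c | P a T | P a | a T | a; P -> a | T | b b T | b b; T -> b | P | S S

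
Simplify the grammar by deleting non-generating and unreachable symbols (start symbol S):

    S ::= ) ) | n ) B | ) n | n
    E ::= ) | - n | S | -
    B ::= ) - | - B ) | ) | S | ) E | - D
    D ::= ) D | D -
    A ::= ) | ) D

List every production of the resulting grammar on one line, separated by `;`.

S ::= ) ) | n ) B | ) n | n; E ::= ) | - n | S | -; B ::= ) - | - B ) | ) | S | ) E

Generating nonterminals: {A, B, E, S}.
Reachable from S after that: {B, E, S}.
Removed useless symbols: {A, D} and every production mentioning them.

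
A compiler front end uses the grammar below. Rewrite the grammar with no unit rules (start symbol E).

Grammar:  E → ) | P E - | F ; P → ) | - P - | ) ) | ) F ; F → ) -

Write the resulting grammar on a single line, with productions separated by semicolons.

E → ) | P E - | ) -; P → ) | - P - | ) ) | ) F; F → ) -

Unit pairs: E ⇒* {F}.
For each unit pair (A, B), copy every non-unit production of B to A, then drop all unit productions.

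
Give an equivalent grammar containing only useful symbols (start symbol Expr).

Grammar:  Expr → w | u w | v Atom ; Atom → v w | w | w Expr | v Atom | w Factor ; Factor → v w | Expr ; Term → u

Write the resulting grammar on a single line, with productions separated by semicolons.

Generating nonterminals: {Atom, Expr, Factor, Term}.
Reachable from Expr after that: {Atom, Expr, Factor}.
Removed useless symbols: {Term} and every production mentioning them.

Expr → w | u w | v Atom; Atom → v w | w | w Expr | v Atom | w Factor; Factor → v w | Expr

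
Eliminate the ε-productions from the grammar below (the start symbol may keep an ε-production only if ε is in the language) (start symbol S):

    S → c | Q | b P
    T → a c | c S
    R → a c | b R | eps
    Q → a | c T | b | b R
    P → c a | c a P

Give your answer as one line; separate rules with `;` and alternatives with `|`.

Nullable nonterminals: {R}.
ε ∉ L(G), so no ε-production is kept.
Expand every rule over subsets of its nullable positions: R → b R gives b R | b.

S → c | Q | b P; T → a c | c S; R → a c | b R | b; Q → a | c T | b | b R; P → c a | c a P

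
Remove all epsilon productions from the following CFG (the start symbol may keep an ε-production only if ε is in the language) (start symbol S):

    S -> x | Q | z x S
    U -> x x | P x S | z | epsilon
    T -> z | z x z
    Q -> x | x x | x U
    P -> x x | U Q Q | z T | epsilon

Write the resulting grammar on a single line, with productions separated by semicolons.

Nullable set = {P, U}.
ε ∉ L(G), so no ε-production is kept.
For each production, add variants omitting each subset of nullable occurrences: U → P x S gives P x S | x S. P → U Q Q gives U Q Q | Q Q.

S -> x | Q | z x S; U -> x x | P x S | x S | z; T -> z | z x z; Q -> x | x x | x U; P -> x x | U Q Q | Q Q | z T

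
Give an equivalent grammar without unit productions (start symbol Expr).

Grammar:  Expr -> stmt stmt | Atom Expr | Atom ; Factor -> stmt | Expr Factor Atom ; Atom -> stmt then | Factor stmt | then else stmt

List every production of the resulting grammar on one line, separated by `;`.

Expr -> stmt then | Factor stmt | then else stmt | stmt stmt | Atom Expr; Factor -> stmt | Expr Factor Atom; Atom -> stmt then | Factor stmt | then else stmt

Unit pairs: Expr ⇒* {Atom}.
For every A with A ⇒* B via unit rules, add B's non-unit alternatives to A; then delete every rule of the form X → Y.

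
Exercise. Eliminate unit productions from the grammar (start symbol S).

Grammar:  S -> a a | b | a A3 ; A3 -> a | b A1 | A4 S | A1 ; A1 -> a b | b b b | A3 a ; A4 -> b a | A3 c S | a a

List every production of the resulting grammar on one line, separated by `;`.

Unit pairs: A3 ⇒* {A1}.
For every A with A ⇒* B via unit rules, add B's non-unit alternatives to A; then delete every rule of the form X → Y.

S -> a a | b | a A3; A3 -> a b | b b b | A3 a | a | b A1 | A4 S; A1 -> a b | b b b | A3 a; A4 -> b a | A3 c S | a a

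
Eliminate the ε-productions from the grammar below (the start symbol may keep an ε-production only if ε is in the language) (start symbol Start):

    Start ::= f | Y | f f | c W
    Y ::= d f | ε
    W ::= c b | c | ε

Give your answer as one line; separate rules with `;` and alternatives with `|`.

Start ::= f | Y | f f | c W | c | ε; Y ::= d f; W ::= c b | c

The nullable symbols are {Start, W, Y}.
ε ∈ L(G) since Start is nullable, so keep Start → ε.
Expand every rule over subsets of its nullable positions: Start → c W gives c W | c.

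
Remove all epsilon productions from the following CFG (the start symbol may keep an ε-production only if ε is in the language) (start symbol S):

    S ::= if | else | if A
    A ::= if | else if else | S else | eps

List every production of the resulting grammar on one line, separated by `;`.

Nullable set = {A}.
ε ∉ L(G), so no ε-production is kept.

S ::= if | else | if A; A ::= if | else if else | S else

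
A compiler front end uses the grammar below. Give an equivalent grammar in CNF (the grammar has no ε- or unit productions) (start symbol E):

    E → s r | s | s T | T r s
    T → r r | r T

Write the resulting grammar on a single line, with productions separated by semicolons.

E → X1 X2 | s | X1 T | T Y1; T → X2 X2 | X2 T; X1 → s; X2 → r; Y1 → X2 X1

Introduce a nonterminal for each terminal appearing in a rule of length ≥ 2: X1 → s, X2 → r.
Binarize each right-hand side of length ≥ 3 by chaining fresh nonterminals (Y1, Y2, …): affected rules were E → T X2 X1.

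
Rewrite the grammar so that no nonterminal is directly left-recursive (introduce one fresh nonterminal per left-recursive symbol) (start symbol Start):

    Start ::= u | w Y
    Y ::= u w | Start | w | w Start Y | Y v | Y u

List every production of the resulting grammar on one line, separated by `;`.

Start ::= u | w Y; Y ::= u w Y1 | Start Y1 | w Y1 | w Start Y Y1; Y1 ::= v Y1 | u Y1 | ε

Directly left-recursive nonterminal: Y.
For Y: α = {v, u}, β = {u w, Start, w, w Start Y}. Rewrite as Y → β Y1 and Y1 → α Y1 | ε.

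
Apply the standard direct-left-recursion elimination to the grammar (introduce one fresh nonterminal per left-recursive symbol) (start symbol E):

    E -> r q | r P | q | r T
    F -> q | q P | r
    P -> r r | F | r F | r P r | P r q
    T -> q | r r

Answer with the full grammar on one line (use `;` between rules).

Left recursion appears on P.
For P: α = {r q}, β = {r r, F, r F, r P r}. Rewrite as P → β P' and P' → α P' | ε.

E -> r q | r P | q | r T; F -> q | q P | r; P -> r r P' | F P' | r F P' | r P r P'; T -> q | r r; P' -> r q P' | ε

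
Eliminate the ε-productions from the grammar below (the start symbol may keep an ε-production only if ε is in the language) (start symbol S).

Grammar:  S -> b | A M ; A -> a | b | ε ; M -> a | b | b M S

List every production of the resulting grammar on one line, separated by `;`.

S -> b | A M | M; A -> a | b; M -> a | b | b M S

Nullable nonterminals: {A}.
ε ∉ L(G), so no ε-production is kept.
Add the nullable-subset variants: S → A M gives A M | M.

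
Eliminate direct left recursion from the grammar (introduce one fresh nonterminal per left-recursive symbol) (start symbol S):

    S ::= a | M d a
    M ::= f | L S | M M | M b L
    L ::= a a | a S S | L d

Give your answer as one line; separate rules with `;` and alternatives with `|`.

M, L are directly left-recursive.
For M: α = {M, b L}, β = {f, L S}. Rewrite as M → β M' and M' → α M' | ε.
For L: α = {d}, β = {a a, a S S}. Rewrite as L → β L' and L' → α L' | ε.

S ::= a | M d a; M ::= f M' | L S M'; L ::= a a L' | a S S L'; M' ::= M M' | b L M' | ε; L' ::= d L' | ε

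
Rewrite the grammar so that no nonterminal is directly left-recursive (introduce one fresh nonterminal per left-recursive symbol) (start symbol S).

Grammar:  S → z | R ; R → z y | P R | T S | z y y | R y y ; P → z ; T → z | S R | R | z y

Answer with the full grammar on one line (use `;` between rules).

R is directly left-recursive.
For R: α = {y y}, β = {z y, P R, T S, z y y}. Rewrite as R → β R' and R' → α R' | ε.

S → z | R; R → z y R' | P R R' | T S R' | z y y R'; P → z; T → z | S R | R | z y; R' → y y R' | ε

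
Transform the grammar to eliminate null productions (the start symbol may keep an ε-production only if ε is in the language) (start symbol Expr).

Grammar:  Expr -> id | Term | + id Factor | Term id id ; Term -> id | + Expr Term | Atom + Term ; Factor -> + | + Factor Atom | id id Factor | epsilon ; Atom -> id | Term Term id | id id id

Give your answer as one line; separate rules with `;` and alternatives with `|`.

Nullable set = {Factor}.
ε ∉ L(G), so no ε-production is kept.
For each production, add variants omitting each subset of nullable occurrences: Expr → + id Factor gives + id Factor | + id. Factor → + Factor Atom gives + Factor Atom | + Atom. Factor → id id Factor gives id id Factor | id id.

Expr -> id | Term | + id Factor | + id | Term id id; Term -> id | + Expr Term | Atom + Term; Factor -> + | + Factor Atom | + Atom | id id Factor | id id; Atom -> id | Term Term id | id id id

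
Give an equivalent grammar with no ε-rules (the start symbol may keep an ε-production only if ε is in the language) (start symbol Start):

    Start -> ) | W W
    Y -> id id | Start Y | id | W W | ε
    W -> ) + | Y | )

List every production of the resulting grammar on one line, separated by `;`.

Start -> ) | W W | W | ε; Y -> id id | Start Y | Start | id | W W | W; W -> ) + | Y | )

The nullable symbols are {Start, W, Y}.
ε ∈ L(G) since Start is nullable, so keep Start → ε.
For each production, add variants omitting each subset of nullable occurrences: Start → W W gives W W | W. Y → Start Y gives Start Y | Start. Y → W W gives W W | W.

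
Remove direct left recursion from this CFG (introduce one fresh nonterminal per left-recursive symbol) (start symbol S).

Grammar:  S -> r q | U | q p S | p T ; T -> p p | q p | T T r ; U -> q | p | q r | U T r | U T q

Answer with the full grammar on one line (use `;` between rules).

S -> r q | U | q p S | p T; T -> p p T' | q p T'; U -> q U' | p U' | q r U'; T' -> T r T' | ε; U' -> T r U' | T q U' | ε

Left recursion appears on T, U.
For T: α = {T r}, β = {p p, q p}. Rewrite as T → β T' and T' → α T' | ε.
For U: α = {T r, T q}, β = {q, p, q r}. Rewrite as U → β U' and U' → α U' | ε.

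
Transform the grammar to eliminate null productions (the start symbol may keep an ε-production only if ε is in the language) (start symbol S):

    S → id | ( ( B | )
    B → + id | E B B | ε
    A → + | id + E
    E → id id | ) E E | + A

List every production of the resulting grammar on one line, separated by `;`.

The nullable symbols are {B}.
ε ∉ L(G), so no ε-production is kept.
For each production, add variants omitting each subset of nullable occurrences: S → ( ( B gives ( ( B | ( (. B → E B B gives E B B | E B | E.

S → id | ( ( B | ( ( | ); B → + id | E B B | E B | E; A → + | id + E; E → id id | ) E E | + A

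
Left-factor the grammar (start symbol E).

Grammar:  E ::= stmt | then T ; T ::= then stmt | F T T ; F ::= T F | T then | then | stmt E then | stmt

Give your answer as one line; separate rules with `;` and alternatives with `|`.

F has alternatives sharing prefix 'T': factor to F → T F' with F' → F | then.
F has alternatives sharing prefix 'stmt': factor to F → stmt F'' with F'' → E then | ε.

E ::= stmt | then T; T ::= then stmt | F T T; F ::= then | T F' | stmt F''; F' ::= F | then; F'' ::= E then | ε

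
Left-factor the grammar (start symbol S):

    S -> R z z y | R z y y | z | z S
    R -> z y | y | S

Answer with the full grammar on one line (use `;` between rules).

S -> R z S' | z S''; R -> z y | y | S; S' -> z y | y y; S'' -> ε | S

S has alternatives sharing prefix 'R z': factor to S → R z S' with S' → z y | y y.
S has alternatives sharing prefix 'z': factor to S → z S'' with S'' → ε | S.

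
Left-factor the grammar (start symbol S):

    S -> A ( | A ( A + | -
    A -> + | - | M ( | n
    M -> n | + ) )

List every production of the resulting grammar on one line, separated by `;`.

S has alternatives sharing prefix 'A (': factor to S → A ( S' with S' → ε | A +.

S -> - | A ( S'; A -> + | - | M ( | n; M -> n | + ) ); S' -> eps | A +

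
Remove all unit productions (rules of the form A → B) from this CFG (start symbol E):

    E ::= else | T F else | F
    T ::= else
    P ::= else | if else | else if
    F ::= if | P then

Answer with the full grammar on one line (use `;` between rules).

Unit pairs: E ⇒* {F}.
Replace each nonterminal's rules with the union of the non-unit rules of every nonterminal it unit-derives.

E ::= else | T F else | if | P then; T ::= else; P ::= else | if else | else if; F ::= if | P then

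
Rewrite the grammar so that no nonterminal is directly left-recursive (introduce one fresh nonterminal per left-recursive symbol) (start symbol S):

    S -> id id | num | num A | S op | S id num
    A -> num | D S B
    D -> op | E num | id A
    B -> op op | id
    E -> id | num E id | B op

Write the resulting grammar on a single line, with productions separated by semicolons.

Directly left-recursive nonterminal: S.
For S: α = {op, id num}, β = {id id, num, num A}. Rewrite as S → β S' and S' → α S' | ε.

S -> id id S' | num S' | num A S'; A -> num | D S B; D -> op | E num | id A; B -> op op | id; E -> id | num E id | B op; S' -> op S' | id num S' | ε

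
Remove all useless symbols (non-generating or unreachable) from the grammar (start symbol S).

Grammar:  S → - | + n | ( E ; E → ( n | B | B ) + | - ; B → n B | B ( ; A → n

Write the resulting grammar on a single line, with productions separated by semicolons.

Generating nonterminals: {A, E, S}.
Reachable from S after that: {E, S}.
Removed useless symbols: {A, B} and every production mentioning them.

S → - | + n | ( E; E → ( n | -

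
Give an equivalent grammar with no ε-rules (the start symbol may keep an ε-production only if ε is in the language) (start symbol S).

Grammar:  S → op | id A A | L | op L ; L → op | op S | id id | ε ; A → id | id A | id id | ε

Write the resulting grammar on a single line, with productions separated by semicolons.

The nullable symbols are {A, L, S}.
ε ∈ L(G) since S is nullable, so keep S → ε.
Expand every rule over subsets of its nullable positions: S → id A A gives id A A | id A | id.

S → op | id A A | id A | id | L | op L | ε; L → op | op S | id id; A → id | id A | id id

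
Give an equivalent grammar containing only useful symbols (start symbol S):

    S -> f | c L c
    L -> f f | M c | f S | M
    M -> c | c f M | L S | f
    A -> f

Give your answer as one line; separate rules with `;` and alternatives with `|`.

S -> f | c L c; L -> f f | M c | f S | M; M -> c | c f M | L S | f

Generating nonterminals: {A, L, M, S}.
Reachable from S after that: {L, M, S}.
Removed useless symbols: {A} and every production mentioning them.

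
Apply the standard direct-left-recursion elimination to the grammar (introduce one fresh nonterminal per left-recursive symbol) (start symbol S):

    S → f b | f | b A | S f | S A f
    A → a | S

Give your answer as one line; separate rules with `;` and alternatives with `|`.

Directly left-recursive nonterminal: S.
For S: α = {f, A f}, β = {f b, f, b A}. Rewrite as S → β S' and S' → α S' | ε.

S → f b S' | f S' | b A S'; A → a | S; S' → f S' | A f S' | ε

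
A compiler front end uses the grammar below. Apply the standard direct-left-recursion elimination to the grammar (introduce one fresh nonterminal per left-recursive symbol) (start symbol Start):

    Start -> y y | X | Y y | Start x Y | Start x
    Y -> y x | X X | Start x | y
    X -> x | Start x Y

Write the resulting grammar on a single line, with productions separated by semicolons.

Start -> y y Start1 | X Start1 | Y y Start1; Y -> y x | X X | Start x | y; X -> x | Start x Y; Start1 -> x Y Start1 | x Start1 | ε

Start is directly left-recursive.
For Start: α = {x Y, x}, β = {y y, X, Y y}. Rewrite as Start → β Start1 and Start1 → α Start1 | ε.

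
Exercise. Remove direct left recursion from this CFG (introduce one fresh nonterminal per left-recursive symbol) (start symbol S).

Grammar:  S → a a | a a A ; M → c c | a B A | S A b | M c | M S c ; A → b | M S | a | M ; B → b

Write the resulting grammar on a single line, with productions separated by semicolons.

M is directly left-recursive.
For M: α = {c, S c}, β = {c c, a B A, S A b}. Rewrite as M → β M' and M' → α M' | ε.

S → a a | a a A; M → c c M' | a B A M' | S A b M'; A → b | M S | a | M; B → b; M' → c M' | S c M' | eps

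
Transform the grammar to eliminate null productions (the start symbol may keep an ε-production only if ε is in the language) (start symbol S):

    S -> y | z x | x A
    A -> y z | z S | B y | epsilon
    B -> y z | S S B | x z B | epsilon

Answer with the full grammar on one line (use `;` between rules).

S -> y | z x | x A | x; A -> y z | z S | B y | y; B -> y z | S S B | S S | x z B | x z

Nullable nonterminals: {A, B}.
ε ∉ L(G), so no ε-production is kept.
Expand every rule over subsets of its nullable positions: S → x A gives x A | x. A → B y gives B y | y. B → S S B gives S S B | S S. B → x z B gives x z B | x z.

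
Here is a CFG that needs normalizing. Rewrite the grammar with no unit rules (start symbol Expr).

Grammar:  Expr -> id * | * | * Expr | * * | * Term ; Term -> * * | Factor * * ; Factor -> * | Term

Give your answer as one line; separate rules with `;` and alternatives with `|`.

Expr -> id * | * | * Expr | * * | * Term; Term -> * * | Factor * *; Factor -> * * | Factor * * | *

Unit pairs: Factor ⇒* {Term}.
For every A with A ⇒* B via unit rules, add B's non-unit alternatives to A; then delete every rule of the form X → Y.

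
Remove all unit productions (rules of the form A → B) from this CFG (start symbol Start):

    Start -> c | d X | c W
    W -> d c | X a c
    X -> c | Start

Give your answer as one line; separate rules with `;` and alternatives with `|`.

Unit pairs: X ⇒* {Start}.
For each unit pair (A, B), copy every non-unit production of B to A, then drop all unit productions.

Start -> c | d X | c W; W -> d c | X a c; X -> c | d X | c W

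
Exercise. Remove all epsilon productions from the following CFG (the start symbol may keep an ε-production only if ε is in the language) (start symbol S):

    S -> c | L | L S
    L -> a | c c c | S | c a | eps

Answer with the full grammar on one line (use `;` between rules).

The nullable symbols are {L, S}.
ε ∈ L(G) since S is nullable, so keep S → ε.

S -> c | L | L S | ε; L -> a | c c c | S | c a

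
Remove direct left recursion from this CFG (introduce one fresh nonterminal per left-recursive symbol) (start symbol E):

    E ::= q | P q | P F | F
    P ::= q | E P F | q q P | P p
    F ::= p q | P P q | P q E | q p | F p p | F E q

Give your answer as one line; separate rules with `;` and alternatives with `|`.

P, F are directly left-recursive.
For P: α = {p}, β = {q, E P F, q q P}. Rewrite as P → β P' and P' → α P' | ε.
For F: α = {p p, E q}, β = {p q, P P q, P q E, q p}. Rewrite as F → β F' and F' → α F' | ε.

E ::= q | P q | P F | F; P ::= q P' | E P F P' | q q P P'; F ::= p q F' | P P q F' | P q E F' | q p F'; P' ::= p P' | ε; F' ::= p p F' | E q F' | ε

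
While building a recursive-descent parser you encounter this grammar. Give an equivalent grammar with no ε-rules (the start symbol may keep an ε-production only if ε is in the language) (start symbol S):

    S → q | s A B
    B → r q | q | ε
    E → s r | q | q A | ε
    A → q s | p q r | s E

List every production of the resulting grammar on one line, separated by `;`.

S → q | s A B | s A; B → r q | q; E → s r | q | q A; A → q s | p q r | s E | s

The nullable symbols are {B, E}.
ε ∉ L(G), so no ε-production is kept.
Add the nullable-subset variants: S → s A B gives s A B | s A. A → s E gives s E | s.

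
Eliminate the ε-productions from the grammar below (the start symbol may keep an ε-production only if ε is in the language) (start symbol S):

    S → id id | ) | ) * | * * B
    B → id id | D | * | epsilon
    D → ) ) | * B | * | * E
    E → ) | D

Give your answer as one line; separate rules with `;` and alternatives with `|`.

S → id id | ) | ) * | * * B | * *; B → id id | D | *; D → ) ) | * B | * | * E; E → ) | D

Nullable nonterminals: {B}.
ε ∉ L(G), so no ε-production is kept.
Add the nullable-subset variants: S → * * B gives * * B | * *. D → * B gives * B | *.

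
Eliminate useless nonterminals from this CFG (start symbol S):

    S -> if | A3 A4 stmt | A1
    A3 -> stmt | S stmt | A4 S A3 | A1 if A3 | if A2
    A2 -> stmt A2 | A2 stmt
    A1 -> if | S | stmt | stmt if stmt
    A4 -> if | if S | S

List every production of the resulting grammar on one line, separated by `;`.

S -> if | A3 A4 stmt | A1; A3 -> stmt | S stmt | A4 S A3 | A1 if A3; A1 -> if | S | stmt | stmt if stmt; A4 -> if | if S | S

Generating nonterminals: {A1, A3, A4, S}.
Reachable from S after that: {A1, A3, A4, S}.
Removed useless symbols: {A2} and every production mentioning them.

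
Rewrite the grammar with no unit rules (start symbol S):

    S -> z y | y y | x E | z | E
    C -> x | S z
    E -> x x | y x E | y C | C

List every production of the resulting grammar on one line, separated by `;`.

S -> x x | y x E | y C | x | S z | z y | y y | x E | z; C -> x | S z; E -> x x | y x E | y C | x | S z

Unit pairs: E ⇒* {C}; S ⇒* {C, E}.
For every A with A ⇒* B via unit rules, add B's non-unit alternatives to A; then delete every rule of the form X → Y.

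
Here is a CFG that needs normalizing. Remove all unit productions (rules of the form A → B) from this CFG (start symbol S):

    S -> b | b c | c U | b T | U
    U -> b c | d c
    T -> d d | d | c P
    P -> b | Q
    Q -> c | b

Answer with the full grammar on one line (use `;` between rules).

Unit pairs: P ⇒* {Q}; S ⇒* {U}.
For every A with A ⇒* B via unit rules, add B's non-unit alternatives to A; then delete every rule of the form X → Y.

S -> b c | d c | b | c U | b T; U -> b c | d c; T -> d d | d | c P; P -> b | c; Q -> c | b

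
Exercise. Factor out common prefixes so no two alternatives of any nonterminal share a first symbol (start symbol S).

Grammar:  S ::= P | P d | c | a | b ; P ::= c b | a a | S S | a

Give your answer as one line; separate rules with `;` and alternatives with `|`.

S ::= c | a | b | P S'; P ::= c b | S S | a P'; S' ::= ε | d; P' ::= a | ε

S has alternatives sharing prefix 'P': factor to S → P S' with S' → ε | d.
P has alternatives sharing prefix 'a': factor to P → a P' with P' → a | ε.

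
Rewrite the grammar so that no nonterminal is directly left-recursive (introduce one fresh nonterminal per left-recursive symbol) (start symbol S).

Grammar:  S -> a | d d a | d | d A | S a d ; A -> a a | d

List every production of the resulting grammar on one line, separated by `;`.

S -> a S' | d d a S' | d S' | d A S'; A -> a a | d; S' -> a d S' | epsilon

S is directly left-recursive.
For S: α = {a d}, β = {a, d d a, d, d A}. Rewrite as S → β S' and S' → α S' | ε.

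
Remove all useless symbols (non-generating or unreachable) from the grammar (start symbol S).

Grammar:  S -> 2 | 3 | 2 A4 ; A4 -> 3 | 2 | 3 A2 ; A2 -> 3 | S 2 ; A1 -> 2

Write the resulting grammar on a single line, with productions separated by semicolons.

Generating nonterminals: {A1, A2, A4, S}.
Reachable from S after that: {A2, A4, S}.
Removed useless symbols: {A1} and every production mentioning them.

S -> 2 | 3 | 2 A4; A4 -> 3 | 2 | 3 A2; A2 -> 3 | S 2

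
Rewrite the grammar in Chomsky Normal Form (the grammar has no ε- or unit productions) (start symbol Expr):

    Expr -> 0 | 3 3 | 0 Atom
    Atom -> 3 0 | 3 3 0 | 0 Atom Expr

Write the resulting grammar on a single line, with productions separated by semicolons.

Introduce a nonterminal for each terminal appearing in a rule of length ≥ 2: X1 → 3, X2 → 0.
Binarize each right-hand side of length ≥ 3 by chaining fresh nonterminals (Y1, Y2, …): affected rules were Atom → X1 X1 X2; Atom → X2 Atom Expr.

Expr -> 0 | X1 X1 | X2 Atom; Atom -> X1 X2 | X1 Y1 | X2 Y2; X1 -> 3; X2 -> 0; Y1 -> X1 X2; Y2 -> Atom Expr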